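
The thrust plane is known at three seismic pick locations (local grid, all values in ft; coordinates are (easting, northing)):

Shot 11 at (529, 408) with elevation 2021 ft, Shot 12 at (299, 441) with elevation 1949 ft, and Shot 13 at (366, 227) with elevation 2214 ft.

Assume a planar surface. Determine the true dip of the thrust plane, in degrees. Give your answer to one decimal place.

50.2°

Let the plane be z = a·E + b·N + c.
Shot 12−Shot 11: −230a + 33b = −72;  Shot 13−Shot 11: −163a − 181b = 193.
Solving gives a = 0.14174, b = −1.19394.
Gradient magnitude |∇z| = √(a² + b²) = √(0.02009 + 1.42550) = 1.20233.
True dip = arctan(1.20233) = 50.2°, dipping toward N (azimuth ≈ 353°).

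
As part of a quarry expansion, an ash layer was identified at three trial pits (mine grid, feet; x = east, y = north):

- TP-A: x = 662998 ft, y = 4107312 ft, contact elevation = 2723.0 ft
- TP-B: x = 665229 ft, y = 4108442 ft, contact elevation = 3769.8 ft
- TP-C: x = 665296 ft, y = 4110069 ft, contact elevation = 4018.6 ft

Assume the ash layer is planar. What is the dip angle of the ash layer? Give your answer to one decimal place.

Two edge vectors: TP-A→TP-B = (2231, 1130, 1046.8), TP-A→TP-C = (2298, 2757, 1295.6).
Normal n = (TP-A→TP-B) × (TP-A→TP-C) = (-1421999.6, -484937.2, 3554127).
So ∂z/∂x = −n_x/n_z = 0.40010 and ∂z/∂y = −n_y/n_z = 0.13644.
Gradient magnitude |∇z| = √(a² + b²) = √(0.16008 + 0.01862) = 0.42272.
True dip = arctan(0.42272) = 22.9°, dipping toward WSW (azimuth ≈ 251°).

22.9°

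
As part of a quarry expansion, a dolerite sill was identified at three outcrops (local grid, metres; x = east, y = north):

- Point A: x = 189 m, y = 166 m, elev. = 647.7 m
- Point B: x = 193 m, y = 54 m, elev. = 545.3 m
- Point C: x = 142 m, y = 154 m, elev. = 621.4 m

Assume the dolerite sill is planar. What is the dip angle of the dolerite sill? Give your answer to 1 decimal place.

44.4°

Let the plane be z = a·x + b·y + c.
Point B−Point A: 4a − 112b = −102.4;  Point C−Point A: −47a − 12b = −26.3.
Solving gives a = 0.32319, b = 0.92583.
Gradient magnitude |∇z| = √(a² + b²) = √(0.10445 + 0.85716) = 0.98062.
True dip = arctan(0.98062) = 44.4°, dipping toward SSW (azimuth ≈ 199°).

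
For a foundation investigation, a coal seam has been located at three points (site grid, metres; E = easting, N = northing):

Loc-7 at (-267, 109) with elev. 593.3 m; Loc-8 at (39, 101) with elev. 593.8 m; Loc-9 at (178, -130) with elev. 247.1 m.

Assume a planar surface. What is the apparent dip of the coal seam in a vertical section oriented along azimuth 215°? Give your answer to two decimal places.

Two edge vectors: Loc-7→Loc-8 = (306, -8, 0.5), Loc-7→Loc-9 = (445, -239, -346.2).
Normal n = (Loc-7→Loc-8) × (Loc-7→Loc-9) = (2889.1, 106159.7, -69574).
So ∂z/∂E = −n_x/n_z = 0.04153 and ∂z/∂N = −n_y/n_z = 1.52585.
Unit vector along 215° is (sin 215°, cos 215°) = (-0.5736, -0.8192).
Slope in that direction = a·(-0.5736) + b·(-0.8192) = −1.27372.
Apparent dip = arctan|1.27372| = 51.86° (true dip is 56.8°, so apparent ≤ true as expected).

51.86°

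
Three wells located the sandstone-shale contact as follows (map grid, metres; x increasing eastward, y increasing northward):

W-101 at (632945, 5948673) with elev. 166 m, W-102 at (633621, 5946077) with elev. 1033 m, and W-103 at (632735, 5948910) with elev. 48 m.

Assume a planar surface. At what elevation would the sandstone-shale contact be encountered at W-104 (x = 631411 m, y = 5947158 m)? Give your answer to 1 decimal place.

166.7 m

Two edge vectors: W-101→W-102 = (676, -2596, 867), W-101→W-103 = (-210, 237, -118).
Normal n = (W-101→W-102) × (W-101→W-103) = (100849, -102302, -384948).
So ∂z/∂x = −n_x/n_z = 0.261980839 and ∂z/∂y = −n_y/n_z = −0.265755375.
Intercept c from W-101: 166 − 165819.46 + 1580891.82 = 1415238.36.
At (631411, 5947158): z = 165417.6 − 1580489.2 + 1415238.36 = 166.7 m.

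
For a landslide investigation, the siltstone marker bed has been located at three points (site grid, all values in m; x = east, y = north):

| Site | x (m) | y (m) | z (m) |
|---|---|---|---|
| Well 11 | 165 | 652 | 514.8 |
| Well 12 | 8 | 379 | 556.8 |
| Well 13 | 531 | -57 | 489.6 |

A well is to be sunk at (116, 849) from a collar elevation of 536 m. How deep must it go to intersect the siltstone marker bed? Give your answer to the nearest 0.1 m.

23.3 m

Two edge vectors: Well 11→Well 12 = (-157, -273, 42), Well 11→Well 13 = (366, -709, -25.2).
Normal n = (Well 11→Well 12) × (Well 11→Well 13) = (36657.6, 11415.6, 211231).
So ∂z/∂x = −n_x/n_z = −0.17354 and ∂z/∂y = −n_y/n_z = −0.05404.
Intercept c from Well 11: 514.8 + 28.63 + 35.24 = 578.67.
At (116, 849): z_contact = −20.13 − 45.88 + 578.67 = 512.66 m.
Depth below ground = 536 − 512.66 = 23.3 m.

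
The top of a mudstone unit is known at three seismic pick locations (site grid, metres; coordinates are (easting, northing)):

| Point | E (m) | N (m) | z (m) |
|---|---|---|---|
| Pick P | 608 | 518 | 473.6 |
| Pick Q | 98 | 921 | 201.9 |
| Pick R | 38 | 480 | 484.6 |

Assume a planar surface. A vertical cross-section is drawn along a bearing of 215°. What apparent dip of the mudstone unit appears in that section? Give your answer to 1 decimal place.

27.2°

Two edge vectors: Pick P→Pick Q = (-510, 403, -271.7), Pick P→Pick R = (-570, -38, 11).
Normal n = (Pick P→Pick Q) × (Pick P→Pick R) = (-5891.6, 160479, 249090).
So ∂z/∂E = −n_x/n_z = 0.02365 and ∂z/∂N = −n_y/n_z = −0.64426.
Unit vector along 215° is (sin 215°, cos 215°) = (-0.5736, -0.8192).
Slope in that direction = a·(-0.5736) + b·(-0.8192) = 0.51418.
Apparent dip = arctan|0.51418| = 27.2° (true dip is 32.8°, so apparent ≤ true as expected).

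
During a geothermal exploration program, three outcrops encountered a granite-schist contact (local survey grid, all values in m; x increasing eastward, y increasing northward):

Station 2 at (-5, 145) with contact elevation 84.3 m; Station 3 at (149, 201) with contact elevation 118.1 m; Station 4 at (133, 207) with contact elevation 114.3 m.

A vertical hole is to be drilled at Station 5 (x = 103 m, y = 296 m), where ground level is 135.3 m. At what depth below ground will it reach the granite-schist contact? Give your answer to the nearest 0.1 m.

Let the plane be z = a·x + b·y + c.
Station 3−Station 2: 154a + 56b = 33.8;  Station 4−Station 2: 138a + 62b = 30.
Solving gives a = 0.22835, b = −0.02440.
Then c = 84.3 − a·-5 − b·145 = 88.98.
At (103, 296): z_contact = 23.52 − 7.22 + 88.98 = 105.28 m.
Depth below ground = 135.3 − 105.28 = 30.0 m.

30.0 m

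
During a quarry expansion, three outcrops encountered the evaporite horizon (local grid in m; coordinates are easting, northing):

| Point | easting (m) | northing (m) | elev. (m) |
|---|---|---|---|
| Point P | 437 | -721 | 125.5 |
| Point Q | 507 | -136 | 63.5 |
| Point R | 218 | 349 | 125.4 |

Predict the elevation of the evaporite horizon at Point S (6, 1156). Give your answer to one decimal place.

140.6 m

Two edge vectors: Point P→Point Q = (70, 585, -62), Point P→Point R = (-219, 1070, -0.1).
Normal n = (Point P→Point Q) × (Point P→Point R) = (66281.5, 13585, 203015).
So ∂z/∂easting = −n_x/n_z = −0.326486 and ∂z/∂northing = −n_y/n_z = −0.066916.
Intercept c from Point P: 125.5 + 142.67 − 48.25 = 219.93.
At (6, 1156): z = −2.0 − 77.4 + 219.93 = 140.6 m.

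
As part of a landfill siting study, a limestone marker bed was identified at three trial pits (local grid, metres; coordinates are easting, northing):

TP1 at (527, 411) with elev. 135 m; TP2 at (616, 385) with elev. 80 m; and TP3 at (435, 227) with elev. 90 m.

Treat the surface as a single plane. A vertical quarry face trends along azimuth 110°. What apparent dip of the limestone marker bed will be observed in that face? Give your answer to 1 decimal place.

Let the plane be z = a·easting + b·northing + c.
TP2−TP1: 89a − 26b = −55;  TP3−TP1: −92a − 184b = −45.
Solving gives a = −0.47688, b = 0.48300.
Unit vector along 110° is (sin 110°, cos 110°) = (0.9397, -0.3420).
Slope in that direction = a·(0.9397) + b·(-0.3420) = −0.61331.
Apparent dip = arctan|0.61331| = 31.5° (true dip is 34.2°, so apparent ≤ true as expected).

31.5°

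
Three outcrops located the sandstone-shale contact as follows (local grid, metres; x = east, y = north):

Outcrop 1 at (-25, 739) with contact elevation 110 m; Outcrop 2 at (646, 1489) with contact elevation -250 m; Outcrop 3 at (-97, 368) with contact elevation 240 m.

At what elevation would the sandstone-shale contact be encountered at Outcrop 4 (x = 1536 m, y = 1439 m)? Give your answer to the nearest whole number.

Let the plane be z = a·x + b·y + c.
Outcrop 2−Outcrop 1: 671a + 750b = −360;  Outcrop 3−Outcrop 1: −72a − 371b = 130.
Solving gives a = −0.18498, b = −0.31451.
Then c = 110 − a·-25 − b·739 = 337.80.
At (1536, 1439): z = −284.1 − 452.6 + 337.80 = -398.9 m.

-399 m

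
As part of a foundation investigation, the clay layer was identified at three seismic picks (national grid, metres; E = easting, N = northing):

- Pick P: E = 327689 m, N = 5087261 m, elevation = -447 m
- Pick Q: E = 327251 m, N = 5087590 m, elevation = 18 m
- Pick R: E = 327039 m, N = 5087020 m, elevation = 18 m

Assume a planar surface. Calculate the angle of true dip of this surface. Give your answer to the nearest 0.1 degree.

Let the plane be z = a·E + b·N + c.
Pick Q−Pick P: −438a + 329b = 465;  Pick R−Pick P: −650a − 241b = 465.
Solving gives a = −0.82982, b = 0.30863.
Gradient magnitude |∇z| = √(a² + b²) = √(0.68860 + 0.09525) = 0.88535.
True dip = arctan(0.88535) = 41.5°, dipping toward ESE (azimuth ≈ 110°).

41.5°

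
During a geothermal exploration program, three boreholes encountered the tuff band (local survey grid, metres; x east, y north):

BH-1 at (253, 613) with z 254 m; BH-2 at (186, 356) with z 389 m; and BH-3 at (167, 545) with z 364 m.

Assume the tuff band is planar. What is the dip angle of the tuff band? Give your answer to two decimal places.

Let the plane be z = a·x + b·y + c.
BH-2−BH-1: −67a − 257b = 135;  BH-3−BH-1: −86a − 68b = 110.
Solving gives a = −1.08800, b = −0.24165.
Gradient magnitude |∇z| = √(a² + b²) = √(1.18374 + 0.05839) = 1.11451.
True dip = arctan(1.11451) = 48.10°, dipping toward ENE (azimuth ≈ 077°).

48.10°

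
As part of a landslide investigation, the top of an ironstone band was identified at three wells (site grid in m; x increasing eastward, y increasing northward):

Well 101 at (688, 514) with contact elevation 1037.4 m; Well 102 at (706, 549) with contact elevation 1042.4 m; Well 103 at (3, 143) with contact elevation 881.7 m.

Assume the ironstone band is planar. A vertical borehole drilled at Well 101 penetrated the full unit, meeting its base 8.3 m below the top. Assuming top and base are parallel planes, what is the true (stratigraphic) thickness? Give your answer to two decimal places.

Let the plane be z = a·x + b·y + c.
Well 102−Well 101: 18a + 35b = 5;  Well 103−Well 101: −685a − 371b = −155.7.
Solving gives a = 0.20781, b = 0.03598.
|∇z| = √(a²+b²) = 0.21090, so dip δ = arctan(0.21090) = 11.91°.
True thickness = vertical thickness × cos δ = 8.3 × cos 11.91° = 8.12 m.

8.12 m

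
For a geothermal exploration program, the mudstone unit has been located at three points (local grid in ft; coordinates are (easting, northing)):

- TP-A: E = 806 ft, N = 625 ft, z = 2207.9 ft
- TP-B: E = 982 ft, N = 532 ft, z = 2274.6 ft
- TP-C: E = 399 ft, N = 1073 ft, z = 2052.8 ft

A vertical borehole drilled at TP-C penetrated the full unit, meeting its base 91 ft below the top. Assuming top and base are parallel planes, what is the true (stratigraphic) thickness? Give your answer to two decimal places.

Let the plane be z = a·E + b·N + c.
TP-B−TP-A: 176a − 93b = 66.7;  TP-C−TP-A: −407a + 448b = −155.1.
Solving gives a = 0.37703, b = −0.00368.
|∇z| = √(a²+b²) = 0.37705, so dip δ = arctan(0.37705) = 20.66°.
True thickness = vertical thickness × cos δ = 91 × cos 20.66° = 85.15 ft.

85.15 ft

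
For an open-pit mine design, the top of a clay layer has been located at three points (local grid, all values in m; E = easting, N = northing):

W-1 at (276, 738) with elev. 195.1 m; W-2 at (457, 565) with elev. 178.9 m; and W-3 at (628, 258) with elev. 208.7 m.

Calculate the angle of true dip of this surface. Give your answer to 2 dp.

Two edge vectors: W-1→W-2 = (181, -173, -16.2), W-1→W-3 = (352, -480, 13.6).
Normal n = (W-1→W-2) × (W-1→W-3) = (-10128.8, -8164, -25984).
So ∂z/∂E = −n_x/n_z = −0.38981 and ∂z/∂N = −n_y/n_z = −0.31419.
Gradient magnitude |∇z| = √(a² + b²) = √(0.15195 + 0.09872) = 0.50067.
True dip = arctan(0.50067) = 26.60°, dipping toward NE (azimuth ≈ 051°).

26.60°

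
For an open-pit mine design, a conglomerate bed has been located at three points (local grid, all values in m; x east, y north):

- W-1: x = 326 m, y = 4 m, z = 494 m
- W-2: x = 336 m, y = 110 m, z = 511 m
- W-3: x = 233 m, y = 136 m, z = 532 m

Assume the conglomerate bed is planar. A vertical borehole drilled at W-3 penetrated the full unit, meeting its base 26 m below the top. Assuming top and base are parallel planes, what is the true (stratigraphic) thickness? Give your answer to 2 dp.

25.30 m

Let the plane be z = a·x + b·y + c.
W-2−W-1: 10a + 106b = 17;  W-3−W-1: −93a + 132b = 38.
Solving gives a = −0.15960, b = 0.17543.
|∇z| = √(a²+b²) = 0.23717, so dip δ = arctan(0.23717) = 13.34°.
True thickness = vertical thickness × cos δ = 26 × cos 13.34° = 25.30 m.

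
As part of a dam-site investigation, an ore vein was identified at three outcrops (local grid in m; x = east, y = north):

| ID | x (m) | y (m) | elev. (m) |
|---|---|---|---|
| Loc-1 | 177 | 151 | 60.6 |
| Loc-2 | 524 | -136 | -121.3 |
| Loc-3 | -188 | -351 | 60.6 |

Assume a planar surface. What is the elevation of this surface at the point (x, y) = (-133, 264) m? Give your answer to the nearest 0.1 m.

189.0 m

Let the plane be z = a·x + b·y + c.
Loc-2−Loc-1: 347a − 287b = −181.9;  Loc-3−Loc-1: −365a − 502b = 0.
Solving gives a = −0.32735, b = 0.23801.
Then c = 60.6 − a·177 − b·151 = 82.60.
At (-133, 264): z = 43.5 + 62.8 + 82.60 = 189.0 m.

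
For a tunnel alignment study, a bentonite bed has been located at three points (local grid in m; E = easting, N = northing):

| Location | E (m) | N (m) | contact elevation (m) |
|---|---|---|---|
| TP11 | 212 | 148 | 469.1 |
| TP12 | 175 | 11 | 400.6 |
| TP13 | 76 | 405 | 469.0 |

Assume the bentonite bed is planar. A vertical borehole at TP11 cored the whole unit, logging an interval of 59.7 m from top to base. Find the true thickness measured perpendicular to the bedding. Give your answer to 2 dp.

Two edge vectors: TP11→TP12 = (-37, -137, -68.5), TP11→TP13 = (-136, 257, -0.1).
Normal n = (TP11→TP12) × (TP11→TP13) = (17618.2, 9312.3, -28141).
So ∂z/∂E = −n_x/n_z = 0.62607 and ∂z/∂N = −n_y/n_z = 0.33092.
|∇z| = √(a²+b²) = 0.70814, so dip δ = arctan(0.70814) = 35.30°.
True thickness = vertical thickness × cos δ = 59.7 × cos 35.30° = 48.72 m.

48.72 m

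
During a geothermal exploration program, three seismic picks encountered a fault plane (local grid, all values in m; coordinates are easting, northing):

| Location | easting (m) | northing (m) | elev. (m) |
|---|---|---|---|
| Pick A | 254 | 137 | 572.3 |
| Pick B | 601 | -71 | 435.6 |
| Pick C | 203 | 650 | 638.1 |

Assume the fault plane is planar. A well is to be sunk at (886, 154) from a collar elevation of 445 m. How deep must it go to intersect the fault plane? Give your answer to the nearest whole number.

Two edge vectors: Pick A→Pick B = (347, -208, -136.7), Pick A→Pick C = (-51, 513, 65.8).
Normal n = (Pick A→Pick B) × (Pick A→Pick C) = (56440.7, -15860.9, 167403).
So ∂z/∂easting = −n_x/n_z = −0.33715 and ∂z/∂northing = −n_y/n_z = 0.09475.
Intercept c from Pick A: 572.3 + 85.64 − 12.98 = 644.96.
At (886, 154): z_contact = −298.7 + 14.6 + 644.96 = 360.8 m.
Depth below ground = 445 − 360.8 = 84 m.

84 m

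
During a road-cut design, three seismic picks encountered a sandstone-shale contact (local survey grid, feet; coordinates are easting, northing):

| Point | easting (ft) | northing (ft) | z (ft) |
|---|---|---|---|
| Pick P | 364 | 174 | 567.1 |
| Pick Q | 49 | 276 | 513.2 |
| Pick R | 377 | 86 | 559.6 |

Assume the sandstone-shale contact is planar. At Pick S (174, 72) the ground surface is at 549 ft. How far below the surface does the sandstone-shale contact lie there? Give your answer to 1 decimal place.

Let the plane be z = a·easting + b·northing + c.
Pick Q−Pick P: −315a + 102b = −53.9;  Pick R−Pick P: 13a − 88b = −7.5.
Solving gives a = 0.20869, b = 0.11606.
Then c = 567.1 − a·364 − b·174 = 470.94.
At (174, 72): z_contact = 36.31 + 8.36 + 470.94 = 515.61 ft.
Depth below ground = 549 − 515.61 = 33.4 ft.

33.4 ft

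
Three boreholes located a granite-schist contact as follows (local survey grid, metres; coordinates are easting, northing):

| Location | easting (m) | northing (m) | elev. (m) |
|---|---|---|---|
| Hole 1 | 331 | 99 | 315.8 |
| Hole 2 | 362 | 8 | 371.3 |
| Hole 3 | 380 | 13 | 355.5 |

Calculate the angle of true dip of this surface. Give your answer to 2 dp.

Two edge vectors: Hole 1→Hole 2 = (31, -91, 55.5), Hole 1→Hole 3 = (49, -86, 39.7).
Normal n = (Hole 1→Hole 2) × (Hole 1→Hole 3) = (1160.3, 1488.8, 1793).
So ∂z/∂easting = −n_x/n_z = −0.64713 and ∂z/∂northing = −n_y/n_z = −0.83034.
Gradient magnitude |∇z| = √(a² + b²) = √(0.41877 + 0.68946) = 1.05273.
True dip = arctan(1.05273) = 46.47°, dipping toward NE (azimuth ≈ 038°).

46.47°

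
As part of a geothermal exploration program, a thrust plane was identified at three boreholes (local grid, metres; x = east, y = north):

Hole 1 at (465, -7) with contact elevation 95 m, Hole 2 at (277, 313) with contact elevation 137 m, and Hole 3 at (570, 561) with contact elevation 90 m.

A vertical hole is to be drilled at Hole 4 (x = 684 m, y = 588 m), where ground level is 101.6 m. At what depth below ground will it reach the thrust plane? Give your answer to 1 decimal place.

Two edge vectors: Hole 1→Hole 2 = (-188, 320, 42), Hole 1→Hole 3 = (105, 568, -5).
Normal n = (Hole 1→Hole 2) × (Hole 1→Hole 3) = (-25456, 3470, -140384).
So ∂z/∂x = −n_x/n_z = −0.18133 and ∂z/∂y = −n_y/n_z = 0.02472.
Intercept c from Hole 1: 95 + 84.32 + 0.17 = 179.49.
At (684, 588): z_contact = −124.03 + 14.53 + 179.49 = 70.00 m.
Depth below ground = 101.6 − 70.00 = 31.6 m.

31.6 m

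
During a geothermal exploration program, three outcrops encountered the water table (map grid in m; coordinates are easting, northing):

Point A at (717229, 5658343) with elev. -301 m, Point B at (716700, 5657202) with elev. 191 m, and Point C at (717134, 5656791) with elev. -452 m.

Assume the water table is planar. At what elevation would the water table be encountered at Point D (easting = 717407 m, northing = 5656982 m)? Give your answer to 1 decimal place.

-776.6 m

Two edge vectors: Point A→Point B = (-529, -1141, 492), Point A→Point C = (-95, -1552, -151).
Normal n = (Point A→Point B) × (Point A→Point C) = (935875, -126619, 712613).
So ∂z/∂easting = −n_x/n_z = −1.313300487 and ∂z/∂northing = −n_y/n_z = 0.177682697.
Intercept c from Point A: -301 + 941937.20 − 1005389.65 = −63753.45.
At (717407, 5656982): z = −942171.0 + 1005147.8 − 63753.45 = -776.6 m.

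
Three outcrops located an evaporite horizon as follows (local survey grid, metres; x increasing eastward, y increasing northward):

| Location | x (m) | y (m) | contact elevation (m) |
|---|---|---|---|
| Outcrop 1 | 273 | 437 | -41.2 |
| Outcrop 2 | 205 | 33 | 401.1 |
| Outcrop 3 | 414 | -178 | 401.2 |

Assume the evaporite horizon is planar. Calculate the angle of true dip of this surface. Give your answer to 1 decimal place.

53.1°

Let the plane be z = a·x + b·y + c.
Outcrop 2−Outcrop 1: −68a − 404b = 442.3;  Outcrop 3−Outcrop 1: 141a − 615b = 442.4.
Solving gives a = −0.94433, b = −0.93585.
Gradient magnitude |∇z| = √(a² + b²) = √(0.89176 + 0.87582) = 1.32951.
True dip = arctan(1.32951) = 53.1°, dipping toward NE (azimuth ≈ 045°).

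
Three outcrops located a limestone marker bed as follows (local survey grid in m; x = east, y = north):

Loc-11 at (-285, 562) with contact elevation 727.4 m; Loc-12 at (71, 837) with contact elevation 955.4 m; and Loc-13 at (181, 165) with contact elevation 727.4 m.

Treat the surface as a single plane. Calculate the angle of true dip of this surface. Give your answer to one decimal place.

27.4°

Two edge vectors: Loc-11→Loc-12 = (356, 275, 228), Loc-11→Loc-13 = (466, -397, 0).
Normal n = (Loc-11→Loc-12) × (Loc-11→Loc-13) = (90516, 106248, -269482).
So ∂z/∂x = −n_x/n_z = 0.33589 and ∂z/∂y = −n_y/n_z = 0.39427.
Gradient magnitude |∇z| = √(a² + b²) = √(0.11282 + 0.15545) = 0.51795.
True dip = arctan(0.51795) = 27.4°, dipping toward SW (azimuth ≈ 220°).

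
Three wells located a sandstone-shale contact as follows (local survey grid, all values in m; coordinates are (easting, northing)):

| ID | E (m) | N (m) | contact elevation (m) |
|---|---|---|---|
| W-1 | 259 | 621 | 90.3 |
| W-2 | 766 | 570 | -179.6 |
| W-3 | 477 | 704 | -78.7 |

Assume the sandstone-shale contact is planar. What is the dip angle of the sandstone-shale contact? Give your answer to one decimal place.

37.6°

Let the plane be z = a·E + b·N + c.
W-2−W-1: 507a − 51b = −269.9;  W-3−W-1: 218a + 83b = −169.
Solving gives a = −0.58311, b = −0.50461.
Gradient magnitude |∇z| = √(a² + b²) = √(0.34001 + 0.25463) = 0.77113.
True dip = arctan(0.77113) = 37.6°, dipping toward NE (azimuth ≈ 049°).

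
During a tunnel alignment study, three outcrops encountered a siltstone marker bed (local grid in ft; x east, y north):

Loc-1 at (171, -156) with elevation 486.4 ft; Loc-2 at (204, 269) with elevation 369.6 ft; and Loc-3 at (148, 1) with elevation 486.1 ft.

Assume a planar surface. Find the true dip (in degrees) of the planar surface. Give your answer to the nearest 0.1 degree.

50.9°

Two edge vectors: Loc-1→Loc-2 = (33, 425, -116.8), Loc-1→Loc-3 = (-23, 157, -0.3).
Normal n = (Loc-1→Loc-2) × (Loc-1→Loc-3) = (18210.1, 2696.3, 14956).
So ∂z/∂x = −n_x/n_z = −1.21758 and ∂z/∂y = −n_y/n_z = −0.18028.
Gradient magnitude |∇z| = √(a² + b²) = √(1.48250 + 0.03250) = 1.23085.
True dip = arctan(1.23085) = 50.9°, dipping toward E (azimuth ≈ 082°).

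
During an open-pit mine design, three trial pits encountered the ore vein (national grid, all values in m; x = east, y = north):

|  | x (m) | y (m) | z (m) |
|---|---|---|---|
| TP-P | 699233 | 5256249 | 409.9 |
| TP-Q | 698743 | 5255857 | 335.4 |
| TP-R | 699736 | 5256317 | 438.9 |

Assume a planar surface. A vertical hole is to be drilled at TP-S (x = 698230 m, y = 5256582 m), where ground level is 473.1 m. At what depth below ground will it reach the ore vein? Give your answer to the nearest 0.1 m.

Two edge vectors: TP-P→TP-Q = (-490, -392, -74.5), TP-P→TP-R = (503, 68, 29).
Normal n = (TP-P→TP-Q) × (TP-P→TP-R) = (-6302, -23263.5, 163856).
So ∂z/∂x = −n_x/n_z = 0.038460600 and ∂z/∂y = −n_y/n_z = 0.141975271.
Intercept c from TP-P: 409.9 − 26892.92 − 746257.38 = −772740.40.
At (698230, 5256582): z_contact = 26854.34 + 746304.65 − 772740.40 = 418.60 m.
Depth below ground = 473.1 − 418.60 = 54.5 m.

54.5 m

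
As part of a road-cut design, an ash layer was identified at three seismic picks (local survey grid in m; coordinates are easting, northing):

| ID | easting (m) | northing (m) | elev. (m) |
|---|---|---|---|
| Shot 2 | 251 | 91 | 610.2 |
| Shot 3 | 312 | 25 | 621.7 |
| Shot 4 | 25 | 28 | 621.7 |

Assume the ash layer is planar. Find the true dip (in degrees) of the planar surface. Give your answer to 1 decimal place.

Let the plane be z = a·easting + b·northing + c.
Shot 3−Shot 2: 61a − 66b = 11.5;  Shot 4−Shot 2: −226a − 63b = 11.5.
Solving gives a = −0.00184, b = −0.17594.
Gradient magnitude |∇z| = √(a² + b²) = √(0.00000 + 0.03096) = 0.17595.
True dip = arctan(0.17595) = 10.0°, dipping toward N (azimuth ≈ 001°).

10.0°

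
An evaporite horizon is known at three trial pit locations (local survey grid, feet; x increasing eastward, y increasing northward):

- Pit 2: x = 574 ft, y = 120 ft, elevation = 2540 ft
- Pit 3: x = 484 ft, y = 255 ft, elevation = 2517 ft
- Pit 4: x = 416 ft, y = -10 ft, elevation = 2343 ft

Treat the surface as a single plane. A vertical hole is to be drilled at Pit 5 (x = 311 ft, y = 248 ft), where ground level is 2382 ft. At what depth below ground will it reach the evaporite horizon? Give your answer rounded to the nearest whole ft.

23 ft

Two edge vectors: Pit 2→Pit 3 = (-90, 135, -23), Pit 2→Pit 4 = (-158, -130, -197).
Normal n = (Pit 2→Pit 3) × (Pit 2→Pit 4) = (-29585, -14096, 33030).
So ∂z/∂x = −n_x/n_z = 0.89570 and ∂z/∂y = −n_y/n_z = 0.42676.
Intercept c from Pit 2: 2540 − 514.13 − 51.21 = 1974.66.
At (311, 248): z_contact = 278.6 + 105.8 + 1974.66 = 2359.1 ft.
Depth below ground = 2382 − 2359.1 = 23 ft.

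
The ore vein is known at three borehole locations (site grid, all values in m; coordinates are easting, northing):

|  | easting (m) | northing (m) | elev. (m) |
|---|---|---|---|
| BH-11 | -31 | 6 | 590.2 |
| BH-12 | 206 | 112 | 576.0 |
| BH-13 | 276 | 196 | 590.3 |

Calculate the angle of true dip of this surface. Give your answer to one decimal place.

Two edge vectors: BH-11→BH-12 = (237, 106, -14.2), BH-11→BH-13 = (307, 190, 0.1).
Normal n = (BH-11→BH-12) × (BH-11→BH-13) = (2708.6, -4383.1, 12488).
So ∂z/∂easting = −n_x/n_z = −0.21690 and ∂z/∂northing = −n_y/n_z = 0.35098.
Gradient magnitude |∇z| = √(a² + b²) = √(0.04704 + 0.12319) = 0.41259.
True dip = arctan(0.41259) = 22.4°, dipping toward SSE (azimuth ≈ 148°).

22.4°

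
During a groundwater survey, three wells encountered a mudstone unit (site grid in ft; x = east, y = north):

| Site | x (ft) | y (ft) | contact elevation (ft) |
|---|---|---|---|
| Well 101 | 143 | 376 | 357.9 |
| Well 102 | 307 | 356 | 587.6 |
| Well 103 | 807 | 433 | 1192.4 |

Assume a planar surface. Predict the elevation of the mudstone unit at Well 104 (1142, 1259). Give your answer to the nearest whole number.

Two edge vectors: Well 101→Well 102 = (164, -20, 229.7), Well 101→Well 103 = (664, 57, 834.5).
Normal n = (Well 101→Well 102) × (Well 101→Well 103) = (-29782.9, 15662.8, 22628).
So ∂z/∂x = −n_x/n_z = 1.31620 and ∂z/∂y = −n_y/n_z = −0.69219.
Intercept c from Well 101: 357.9 − 188.22 + 260.26 = 429.95.
At (1142, 1259): z = 1503.1 − 871.5 + 429.95 = 1061.6 ft.

1062 ft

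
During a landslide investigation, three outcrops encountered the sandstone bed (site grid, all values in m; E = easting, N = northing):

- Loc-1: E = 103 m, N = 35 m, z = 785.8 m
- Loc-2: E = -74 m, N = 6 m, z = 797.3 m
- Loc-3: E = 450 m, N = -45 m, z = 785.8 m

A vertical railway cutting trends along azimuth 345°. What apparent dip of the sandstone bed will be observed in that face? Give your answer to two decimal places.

8.49°

Two edge vectors: Loc-1→Loc-2 = (-177, -29, 11.5), Loc-1→Loc-3 = (347, -80, 0).
Normal n = (Loc-1→Loc-2) × (Loc-1→Loc-3) = (920, 3990.5, 24223).
So ∂z/∂E = −n_x/n_z = −0.03798 and ∂z/∂N = −n_y/n_z = −0.16474.
Unit vector along 345° is (sin 345°, cos 345°) = (-0.2588, 0.9659).
Slope in that direction = a·(-0.2588) + b·(0.9659) = −0.14930.
Apparent dip = arctan|0.14930| = 8.49° (true dip is 9.6°, so apparent ≤ true as expected).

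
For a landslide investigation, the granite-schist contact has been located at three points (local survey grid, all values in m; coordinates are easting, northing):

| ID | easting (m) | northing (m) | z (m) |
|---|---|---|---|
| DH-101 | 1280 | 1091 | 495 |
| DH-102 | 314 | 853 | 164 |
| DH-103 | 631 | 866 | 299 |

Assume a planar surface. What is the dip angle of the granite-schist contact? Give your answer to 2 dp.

30.96°

Let the plane be z = a·easting + b·northing + c.
DH-102−DH-101: −966a − 238b = −331;  DH-103−DH-101: −649a − 225b = −196.
Solving gives a = 0.44249, b = −0.40521.
Gradient magnitude |∇z| = √(a² + b²) = √(0.19579 + 0.16420) = 0.59999.
True dip = arctan(0.59999) = 30.96°, dipping toward NW (azimuth ≈ 312°).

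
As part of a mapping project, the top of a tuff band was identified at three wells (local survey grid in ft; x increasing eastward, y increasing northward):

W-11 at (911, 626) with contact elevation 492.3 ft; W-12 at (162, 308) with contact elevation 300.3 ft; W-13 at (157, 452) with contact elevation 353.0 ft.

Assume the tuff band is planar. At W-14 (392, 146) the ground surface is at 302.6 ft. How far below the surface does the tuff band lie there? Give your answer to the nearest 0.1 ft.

39.3 ft

Two edge vectors: W-11→W-12 = (-749, -318, -192), W-11→W-13 = (-754, -174, -139.3).
Normal n = (W-11→W-12) × (W-11→W-13) = (10889.4, 40432.3, -109446).
So ∂z/∂x = −n_x/n_z = 0.09950 and ∂z/∂y = −n_y/n_z = 0.36943.
Intercept c from W-11: 492.3 − 90.64 − 231.26 = 170.40.
At (392, 146): z_contact = 39.00 + 53.94 + 170.40 = 263.34 ft.
Depth below ground = 302.6 − 263.34 = 39.3 ft.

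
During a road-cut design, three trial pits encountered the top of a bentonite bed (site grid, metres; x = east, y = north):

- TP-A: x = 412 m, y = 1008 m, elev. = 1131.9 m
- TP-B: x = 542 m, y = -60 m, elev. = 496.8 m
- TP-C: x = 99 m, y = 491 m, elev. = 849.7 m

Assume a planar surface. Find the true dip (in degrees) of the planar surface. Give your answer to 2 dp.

Two edge vectors: TP-A→TP-B = (130, -1068, -635.1), TP-A→TP-C = (-313, -517, -282.2).
Normal n = (TP-A→TP-B) × (TP-A→TP-C) = (-26957.1, 235472.3, -401494).
So ∂z/∂x = −n_x/n_z = −0.06714 and ∂z/∂y = −n_y/n_z = 0.58649.
Gradient magnitude |∇z| = √(a² + b²) = √(0.00451 + 0.34397) = 0.59032.
True dip = arctan(0.59032) = 30.55°, dipping toward S (azimuth ≈ 173°).

30.55°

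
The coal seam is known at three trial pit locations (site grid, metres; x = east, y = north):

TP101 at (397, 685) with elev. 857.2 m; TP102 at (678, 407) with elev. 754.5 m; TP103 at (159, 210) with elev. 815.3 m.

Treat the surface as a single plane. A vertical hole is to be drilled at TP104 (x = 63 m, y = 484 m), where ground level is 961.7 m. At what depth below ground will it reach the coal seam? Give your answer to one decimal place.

Two edge vectors: TP101→TP102 = (281, -278, -102.7), TP101→TP103 = (-238, -475, -41.9).
Normal n = (TP101→TP102) × (TP101→TP103) = (-37134.3, 36216.5, -199639).
So ∂z/∂x = −n_x/n_z = −0.18601 and ∂z/∂y = −n_y/n_z = 0.18141.
Intercept c from TP101: 857.2 + 73.84 − 124.27 = 806.78.
At (63, 484): z_contact = −11.72 + 87.80 + 806.78 = 882.86 m.
Depth below ground = 961.7 − 882.86 = 78.8 m.

78.8 m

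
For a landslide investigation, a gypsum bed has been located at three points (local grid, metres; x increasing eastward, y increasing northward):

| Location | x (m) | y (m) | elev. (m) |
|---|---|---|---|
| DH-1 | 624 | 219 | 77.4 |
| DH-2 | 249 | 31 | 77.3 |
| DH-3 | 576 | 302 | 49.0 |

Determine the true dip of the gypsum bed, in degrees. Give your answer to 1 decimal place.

Two edge vectors: DH-1→DH-2 = (-375, -188, -0.1), DH-1→DH-3 = (-48, 83, -28.4).
Normal n = (DH-1→DH-2) × (DH-1→DH-3) = (5347.5, -10645.2, -40149).
So ∂z/∂x = −n_x/n_z = 0.13319 and ∂z/∂y = −n_y/n_z = −0.26514.
Gradient magnitude |∇z| = √(a² + b²) = √(0.01774 + 0.07030) = 0.29672.
True dip = arctan(0.29672) = 16.5°, dipping toward NNW (azimuth ≈ 333°).

16.5°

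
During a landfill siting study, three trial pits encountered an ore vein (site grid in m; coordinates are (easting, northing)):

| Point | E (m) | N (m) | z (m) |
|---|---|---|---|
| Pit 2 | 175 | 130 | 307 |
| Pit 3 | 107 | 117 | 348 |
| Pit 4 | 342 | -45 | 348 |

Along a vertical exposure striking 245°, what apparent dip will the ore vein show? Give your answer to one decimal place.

Let the plane be z = a·E + b·N + c.
Pit 3−Pit 2: −68a − 13b = 41;  Pit 4−Pit 2: 167a − 175b = 41.
Solving gives a = −0.47203, b = −0.68474.
Unit vector along 245° is (sin 245°, cos 245°) = (-0.9063, -0.4226).
Slope in that direction = a·(-0.9063) + b·(-0.4226) = 0.71719.
Apparent dip = arctan|0.71719| = 35.6° (true dip is 39.7°, so apparent ≤ true as expected).

35.6°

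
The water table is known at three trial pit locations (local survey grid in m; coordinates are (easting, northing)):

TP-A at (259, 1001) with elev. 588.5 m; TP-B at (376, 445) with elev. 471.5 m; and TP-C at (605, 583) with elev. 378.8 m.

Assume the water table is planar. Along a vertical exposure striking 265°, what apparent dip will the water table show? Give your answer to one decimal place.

Two edge vectors: TP-A→TP-B = (117, -556, -117), TP-A→TP-C = (346, -418, -209.7).
Normal n = (TP-A→TP-B) × (TP-A→TP-C) = (67687.2, -15947.1, 143470).
So ∂z/∂E = −n_x/n_z = −0.47179 and ∂z/∂N = −n_y/n_z = 0.11115.
Unit vector along 265° is (sin 265°, cos 265°) = (-0.9962, -0.0872).
Slope in that direction = a·(-0.9962) + b·(-0.0872) = 0.46030.
Apparent dip = arctan|0.46030| = 24.7° (true dip is 25.9°, so apparent ≤ true as expected).

24.7°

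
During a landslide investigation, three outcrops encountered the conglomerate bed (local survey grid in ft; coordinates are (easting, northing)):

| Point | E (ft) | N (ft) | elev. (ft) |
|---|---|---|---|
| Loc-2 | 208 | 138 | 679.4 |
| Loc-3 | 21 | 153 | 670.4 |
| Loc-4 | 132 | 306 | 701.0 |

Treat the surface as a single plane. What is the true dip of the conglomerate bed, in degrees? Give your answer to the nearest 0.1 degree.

9.5°

Let the plane be z = a·E + b·N + c.
Loc-3−Loc-2: −187a + 15b = −9;  Loc-4−Loc-2: −76a + 168b = 21.6.
Solving gives a = 0.06064, b = 0.15600.
Gradient magnitude |∇z| = √(a² + b²) = √(0.00368 + 0.02434) = 0.16738.
True dip = arctan(0.16738) = 9.5°, dipping toward SSW (azimuth ≈ 201°).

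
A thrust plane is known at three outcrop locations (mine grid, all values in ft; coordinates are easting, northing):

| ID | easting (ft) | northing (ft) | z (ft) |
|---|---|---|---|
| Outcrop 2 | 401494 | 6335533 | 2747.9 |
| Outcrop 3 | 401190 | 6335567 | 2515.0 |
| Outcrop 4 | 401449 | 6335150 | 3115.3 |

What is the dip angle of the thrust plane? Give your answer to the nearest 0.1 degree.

Let the plane be z = a·easting + b·northing + c.
Outcrop 3−Outcrop 2: −304a + 34b = −232.9;  Outcrop 4−Outcrop 2: −45a − 383b = 367.4.
Solving gives a = 0.65029, b = −1.03567.
Gradient magnitude |∇z| = √(a² + b²) = √(0.42287 + 1.07262) = 1.22290.
True dip = arctan(1.22290) = 50.7°, dipping toward NNW (azimuth ≈ 328°).

50.7°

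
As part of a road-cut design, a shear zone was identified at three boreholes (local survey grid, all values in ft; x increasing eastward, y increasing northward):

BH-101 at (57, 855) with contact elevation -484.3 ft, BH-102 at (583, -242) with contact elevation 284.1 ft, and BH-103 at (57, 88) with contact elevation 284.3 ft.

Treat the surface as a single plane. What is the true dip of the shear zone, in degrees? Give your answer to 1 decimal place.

49.8°

Two edge vectors: BH-101→BH-102 = (526, -1097, 768.4), BH-101→BH-103 = (0, -767, 768.6).
Normal n = (BH-101→BH-102) × (BH-101→BH-103) = (-253791.4, -404283.6, -403442).
So ∂z/∂x = −n_x/n_z = −0.62907 and ∂z/∂y = −n_y/n_z = −1.00209.
Gradient magnitude |∇z| = √(a² + b²) = √(0.39572 + 1.00418) = 1.18317.
True dip = arctan(1.18317) = 49.8°, dipping toward NNE (azimuth ≈ 032°).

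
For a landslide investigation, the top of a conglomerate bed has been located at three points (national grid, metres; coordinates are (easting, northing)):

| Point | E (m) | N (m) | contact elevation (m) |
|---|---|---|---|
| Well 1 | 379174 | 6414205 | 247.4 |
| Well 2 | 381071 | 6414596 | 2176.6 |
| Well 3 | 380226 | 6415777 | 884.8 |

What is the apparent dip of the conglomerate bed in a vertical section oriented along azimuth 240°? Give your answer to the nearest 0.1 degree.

Two edge vectors: Well 1→Well 2 = (1897, 391, 1929.2), Well 1→Well 3 = (1052, 1572, 637.4).
Normal n = (Well 1→Well 2) × (Well 1→Well 3) = (-2783479, 820370.6, 2570752).
So ∂z/∂E = −n_x/n_z = 1.08275 and ∂z/∂N = −n_y/n_z = −0.31912.
Unit vector along 240° is (sin 240°, cos 240°) = (-0.8660, -0.5000).
Slope in that direction = a·(-0.8660) + b·(-0.5000) = −0.77813.
Apparent dip = arctan|0.77813| = 37.9° (true dip is 48.5°, so apparent ≤ true as expected).

37.9°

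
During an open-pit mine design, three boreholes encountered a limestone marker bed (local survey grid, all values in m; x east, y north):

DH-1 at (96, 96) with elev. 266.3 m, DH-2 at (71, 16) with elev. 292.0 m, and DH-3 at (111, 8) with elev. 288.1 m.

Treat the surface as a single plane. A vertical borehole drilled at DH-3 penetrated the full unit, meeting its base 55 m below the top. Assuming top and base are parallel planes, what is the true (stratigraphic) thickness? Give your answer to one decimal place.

52.5 m

Let the plane be z = a·x + b·y + c.
DH-2−DH-1: −25a − 80b = 25.7;  DH-3−DH-1: 15a − 88b = 21.8.
Solving gives a = −0.15224, b = −0.27368.
|∇z| = √(a²+b²) = 0.31317, so dip δ = arctan(0.31317) = 17.39°.
True thickness = vertical thickness × cos δ = 55 × cos 17.39° = 52.5 m.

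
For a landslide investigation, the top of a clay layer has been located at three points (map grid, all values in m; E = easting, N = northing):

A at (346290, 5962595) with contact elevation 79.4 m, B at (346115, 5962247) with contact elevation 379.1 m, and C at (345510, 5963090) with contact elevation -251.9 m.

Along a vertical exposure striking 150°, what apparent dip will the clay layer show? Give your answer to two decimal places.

Two edge vectors: A→B = (-175, -348, 299.7), A→C = (-780, 495, -331.3).
Normal n = (A→B) × (A→C) = (-33059.1, -291743.5, -358065).
So ∂z/∂E = −n_x/n_z = −0.09233 and ∂z/∂N = −n_y/n_z = −0.81478.
Unit vector along 150° is (sin 150°, cos 150°) = (0.5000, -0.8660).
Slope in that direction = a·(0.5000) + b·(-0.8660) = 0.65945.
Apparent dip = arctan|0.65945| = 33.40° (true dip is 39.4°, so apparent ≤ true as expected).

33.40°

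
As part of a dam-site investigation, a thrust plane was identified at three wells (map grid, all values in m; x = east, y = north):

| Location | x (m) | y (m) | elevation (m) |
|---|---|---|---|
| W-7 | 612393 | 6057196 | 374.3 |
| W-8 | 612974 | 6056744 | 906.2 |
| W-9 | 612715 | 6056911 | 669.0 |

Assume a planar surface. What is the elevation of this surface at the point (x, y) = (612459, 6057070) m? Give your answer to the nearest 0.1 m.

434.5 m

Let the plane be z = a·x + b·y + c.
W-8−W-7: 581a − 452b = 531.9;  W-9−W-7: 322a − 285b = 294.7.
Solving gives a = 0.917474178, b = 0.002549773.
Then c = 374.3 − a·612393 − b·6057196 = −576924.94.
At (612459, 6057070): z = 561915.3 + 15444.2 − 576924.94 = 434.5 m.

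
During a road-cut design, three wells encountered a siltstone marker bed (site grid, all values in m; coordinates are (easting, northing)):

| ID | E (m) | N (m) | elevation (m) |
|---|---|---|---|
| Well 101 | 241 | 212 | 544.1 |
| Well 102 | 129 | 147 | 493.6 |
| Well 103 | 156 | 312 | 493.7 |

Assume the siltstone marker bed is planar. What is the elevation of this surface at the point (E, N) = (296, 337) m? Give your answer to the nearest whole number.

561 m

Two edge vectors: Well 101→Well 102 = (-112, -65, -50.5), Well 101→Well 103 = (-85, 100, -50.4).
Normal n = (Well 101→Well 102) × (Well 101→Well 103) = (8326, -1352.3, -16725).
So ∂z/∂E = −n_x/n_z = 0.49782 and ∂z/∂N = −n_y/n_z = −0.08086.
Intercept c from Well 101: 544.1 − 119.97 + 17.14 = 441.27.
At (296, 337): z = 147.4 − 27.2 + 441.27 = 561.4 m.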